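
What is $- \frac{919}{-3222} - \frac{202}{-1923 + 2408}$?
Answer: $- \frac{205129}{1562670} \approx -0.13127$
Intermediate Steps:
$- \frac{919}{-3222} - \frac{202}{-1923 + 2408} = \left(-919\right) \left(- \frac{1}{3222}\right) - \frac{202}{485} = \frac{919}{3222} - \frac{202}{485} = - \frac{205129}{1562670}$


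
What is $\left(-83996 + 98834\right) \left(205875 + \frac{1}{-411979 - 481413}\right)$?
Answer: $\frac{1364554991674581}{446696} \approx 3.0548 \cdot 10^{9}$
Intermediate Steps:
$\left(-83996 + 98834\right) \left(205875 + \frac{1}{-411979 - 481413}\right) = 14838 \left(205875 + \frac{1}{-893392}\right) = 14838 \left(205875 - \frac{1}{893392}\right) = 14838 \cdot \frac{183927077999}{893392} = \frac{1364554991674581}{446696}$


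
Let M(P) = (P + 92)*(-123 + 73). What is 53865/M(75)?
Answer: -10773/1670 ≈ -6.4509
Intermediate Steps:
M(P) = -4600 - 50*P (M(P) = (92 + P)*(-50) = -4600 - 50*P)
53865/M(75) = 53865/(-4600 - 50*75) = 53865/(-4600 - 3750) = 53865/(-8350) = 53865*(-1/8350) = -10773/1670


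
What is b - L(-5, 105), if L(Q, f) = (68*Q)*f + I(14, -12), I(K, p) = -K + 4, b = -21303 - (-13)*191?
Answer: 16890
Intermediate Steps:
b = -18820 (b = -21303 - 1*(-2483) = -21303 + 2483 = -18820)
I(K, p) = 4 - K
L(Q, f) = -10 + 68*Q*f (L(Q, f) = (68*Q)*f + (4 - 1*14) = 68*Q*f + (4 - 14) = 68*Q*f - 10 = -10 + 68*Q*f)
b - L(-5, 105) = -18820 - (-10 + 68*(-5)*105) = -18820 - (-10 - 35700) = -18820 - 1*(-35710) = -18820 + 35710 = 16890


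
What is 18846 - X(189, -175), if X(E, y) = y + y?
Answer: 19196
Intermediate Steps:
X(E, y) = 2*y
18846 - X(189, -175) = 18846 - 2*(-175) = 18846 - 1*(-350) = 18846 + 350 = 19196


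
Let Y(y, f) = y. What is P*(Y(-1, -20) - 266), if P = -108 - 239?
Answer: 92649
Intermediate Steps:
P = -347
P*(Y(-1, -20) - 266) = -347*(-1 - 266) = -347*(-267) = 92649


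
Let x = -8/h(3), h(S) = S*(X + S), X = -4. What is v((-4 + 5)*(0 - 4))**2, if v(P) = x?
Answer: 64/9 ≈ 7.1111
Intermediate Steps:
h(S) = S*(-4 + S)
x = 8/3 (x = -8*1/(3*(-4 + 3)) = -8/(3*(-1)) = -8/(-3) = -8*(-1/3) = 8/3 ≈ 2.6667)
v(P) = 8/3
v((-4 + 5)*(0 - 4))**2 = (8/3)**2 = 64/9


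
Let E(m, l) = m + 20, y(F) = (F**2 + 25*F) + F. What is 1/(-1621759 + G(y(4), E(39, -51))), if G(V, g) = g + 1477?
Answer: -1/1620223 ≈ -6.1720e-7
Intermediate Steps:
y(F) = F**2 + 26*F
E(m, l) = 20 + m
G(V, g) = 1477 + g
1/(-1621759 + G(y(4), E(39, -51))) = 1/(-1621759 + (1477 + (20 + 39))) = 1/(-1621759 + (1477 + 59)) = 1/(-1621759 + 1536) = 1/(-1620223) = -1/1620223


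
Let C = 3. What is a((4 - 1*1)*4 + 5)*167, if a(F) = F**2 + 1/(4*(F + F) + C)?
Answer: 6708724/139 ≈ 48264.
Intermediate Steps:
a(F) = F**2 + 1/(3 + 8*F) (a(F) = F**2 + 1/(4*(F + F) + 3) = F**2 + 1/(4*(2*F) + 3) = F**2 + 1/(8*F + 3) = F**2 + 1/(3 + 8*F))
a((4 - 1*1)*4 + 5)*167 = ((1 + 3*((4 - 1*1)*4 + 5)**2 + 8*((4 - 1*1)*4 + 5)**3)/(3 + 8*((4 - 1*1)*4 + 5)))*167 = ((1 + 3*((4 - 1)*4 + 5)**2 + 8*((4 - 1)*4 + 5)**3)/(3 + 8*((4 - 1)*4 + 5)))*167 = ((1 + 3*(3*4 + 5)**2 + 8*(3*4 + 5)**3)/(3 + 8*(3*4 + 5)))*167 = ((1 + 3*(12 + 5)**2 + 8*(12 + 5)**3)/(3 + 8*(12 + 5)))*167 = ((1 + 3*17**2 + 8*17**3)/(3 + 8*17))*167 = ((1 + 3*289 + 8*4913)/(3 + 136))*167 = ((1 + 867 + 39304)/139)*167 = ((1/139)*40172)*167 = (40172/139)*167 = 6708724/139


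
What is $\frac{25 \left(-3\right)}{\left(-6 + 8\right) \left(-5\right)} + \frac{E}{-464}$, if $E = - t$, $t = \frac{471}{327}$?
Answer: $\frac{379477}{50576} \approx 7.5031$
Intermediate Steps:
$t = \frac{157}{109}$ ($t = 471 \cdot \frac{1}{327} = \frac{157}{109} \approx 1.4404$)
$E = - \frac{157}{109}$ ($E = \left(-1\right) \frac{157}{109} = - \frac{157}{109} \approx -1.4404$)
$\frac{25 \left(-3\right)}{\left(-6 + 8\right) \left(-5\right)} + \frac{E}{-464} = \frac{25 \left(-3\right)}{\left(-6 + 8\right) \left(-5\right)} - \frac{157}{109 \left(-464\right)} = - \frac{75}{2 \left(-5\right)} - - \frac{157}{50576} = - \frac{75}{-10} + \frac{157}{50576} = \left(-75\right) \left(- \frac{1}{10}\right) + \frac{157}{50576} = \frac{15}{2} + \frac{157}{50576} = \frac{379477}{50576}$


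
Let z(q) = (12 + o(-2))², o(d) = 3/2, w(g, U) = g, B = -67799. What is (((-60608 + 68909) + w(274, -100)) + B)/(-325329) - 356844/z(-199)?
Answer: -51591514712/26351649 ≈ -1957.8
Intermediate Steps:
o(d) = 3/2 (o(d) = 3*(½) = 3/2)
z(q) = 729/4 (z(q) = (12 + 3/2)² = (27/2)² = 729/4)
(((-60608 + 68909) + w(274, -100)) + B)/(-325329) - 356844/z(-199) = (((-60608 + 68909) + 274) - 67799)/(-325329) - 356844/729/4 = ((8301 + 274) - 67799)*(-1/325329) - 356844*4/729 = (8575 - 67799)*(-1/325329) - 475792/243 = -59224*(-1/325329) - 475792/243 = 59224/325329 - 475792/243 = -51591514712/26351649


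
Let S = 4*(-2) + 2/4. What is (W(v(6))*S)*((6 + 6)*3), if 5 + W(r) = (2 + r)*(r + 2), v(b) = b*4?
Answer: -181170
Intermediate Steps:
S = -15/2 (S = -8 + 2*(¼) = -8 + ½ = -15/2 ≈ -7.5000)
v(b) = 4*b
W(r) = -5 + (2 + r)² (W(r) = -5 + (2 + r)*(r + 2) = -5 + (2 + r)*(2 + r) = -5 + (2 + r)²)
(W(v(6))*S)*((6 + 6)*3) = ((-5 + (2 + 4*6)²)*(-15/2))*((6 + 6)*3) = ((-5 + (2 + 24)²)*(-15/2))*(12*3) = ((-5 + 26²)*(-15/2))*36 = ((-5 + 676)*(-15/2))*36 = (671*(-15/2))*36 = -10065/2*36 = -181170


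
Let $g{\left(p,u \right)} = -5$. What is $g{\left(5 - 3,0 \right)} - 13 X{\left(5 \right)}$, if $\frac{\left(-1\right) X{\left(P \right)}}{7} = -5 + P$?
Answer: $-5$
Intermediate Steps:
$X{\left(P \right)} = 35 - 7 P$ ($X{\left(P \right)} = - 7 \left(-5 + P\right) = 35 - 7 P$)
$g{\left(5 - 3,0 \right)} - 13 X{\left(5 \right)} = -5 - 13 \left(35 - 35\right) = -5 - 0 = -5 + 0 = -5$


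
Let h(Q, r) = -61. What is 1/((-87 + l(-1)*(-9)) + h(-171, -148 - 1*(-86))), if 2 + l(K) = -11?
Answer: -1/31 ≈ -0.032258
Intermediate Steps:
l(K) = -13 (l(K) = -2 - 11 = -13)
1/((-87 + l(-1)*(-9)) + h(-171, -148 - 1*(-86))) = 1/((-87 - 13*(-9)) - 61) = 1/((-87 + 117) - 61) = 1/(30 - 61) = 1/(-31) = -1/31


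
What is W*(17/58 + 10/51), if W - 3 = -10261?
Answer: -7421663/1479 ≈ -5018.0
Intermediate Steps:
W = -10258 (W = 3 - 10261 = -10258)
W*(17/58 + 10/51) = -10258*(17/58 + 10/51) = -10258*1447/2958 = -7421663/1479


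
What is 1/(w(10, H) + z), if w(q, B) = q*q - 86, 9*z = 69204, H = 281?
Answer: 3/23110 ≈ 0.00012981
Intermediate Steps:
z = 23068/3 (z = (⅑)*69204 = 23068/3 ≈ 7689.3)
w(q, B) = -86 + q² (w(q, B) = q² - 86 = -86 + q²)
1/(w(10, H) + z) = 1/((-86 + 10²) + 23068/3) = 1/((-86 + 100) + 23068/3) = 1/(14 + 23068/3) = 1/(23110/3) = 3/23110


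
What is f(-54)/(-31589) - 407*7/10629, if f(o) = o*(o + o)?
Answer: -151985389/335759481 ≈ -0.45266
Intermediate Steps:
f(o) = 2*o² (f(o) = o*(2*o) = 2*o²)
f(-54)/(-31589) - 407*7/10629 = (2*(-54)²)/(-31589) - 407*7/10629 = (2*2916)*(-1/31589) - 2849*1/10629 = 5832*(-1/31589) - 2849/10629 = -5832/31589 - 2849/10629 = -151985389/335759481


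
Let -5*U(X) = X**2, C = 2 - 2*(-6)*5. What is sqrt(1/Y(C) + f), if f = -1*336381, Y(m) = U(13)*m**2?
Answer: I*sqrt(218525207321)/806 ≈ 579.98*I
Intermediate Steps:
C = 62 (C = 2 + 12*5 = 2 + 60 = 62)
U(X) = -X**2/5
Y(m) = -169*m**2/5 (Y(m) = (-1/5*13**2)*m**2 = (-1/5*169)*m**2 = -169*m**2/5)
f = -336381
sqrt(1/Y(C) + f) = sqrt(1/(-169/5*62**2) - 336381) = sqrt(1/(-169/5*3844) - 336381) = sqrt(1/(-649636/5) - 336381) = sqrt(-5/649636 - 336381) = sqrt(-218525207321/649636) = I*sqrt(218525207321)/806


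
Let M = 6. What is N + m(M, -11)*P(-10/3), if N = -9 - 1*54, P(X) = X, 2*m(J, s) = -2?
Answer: -179/3 ≈ -59.667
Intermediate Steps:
m(J, s) = -1 (m(J, s) = (½)*(-2) = -1)
N = -63 (N = -9 - 54 = -63)
N + m(M, -11)*P(-10/3) = -63 - (-10)/3 = -63 - 1*(-10/3) = -63 + 10/3 = -179/3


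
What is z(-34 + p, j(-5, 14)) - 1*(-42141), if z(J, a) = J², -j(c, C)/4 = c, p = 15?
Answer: 42502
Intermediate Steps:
j(c, C) = -4*c
z(-34 + p, j(-5, 14)) - 1*(-42141) = (-34 + 15)² - 1*(-42141) = (-19)² + 42141 = 361 + 42141 = 42502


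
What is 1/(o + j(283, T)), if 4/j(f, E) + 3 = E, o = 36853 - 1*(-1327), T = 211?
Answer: 52/1985361 ≈ 2.6192e-5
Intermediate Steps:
o = 38180 (o = 36853 + 1327 = 38180)
j(f, E) = 4/(-3 + E)
1/(o + j(283, T)) = 1/(38180 + 4/(-3 + 211)) = 1/(38180 + 4/208) = 1/(38180 + 4*(1/208)) = 1/(38180 + 1/52) = 1/(1985361/52) = 52/1985361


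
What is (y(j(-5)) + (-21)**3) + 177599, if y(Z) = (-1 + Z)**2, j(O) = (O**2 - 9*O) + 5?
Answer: 173814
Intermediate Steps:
j(O) = 5 + O**2 - 9*O
(y(j(-5)) + (-21)**3) + 177599 = ((-1 + (5 + (-5)**2 - 9*(-5)))**2 + (-21)**3) + 177599 = ((-1 + (5 + 25 + 45))**2 - 9261) + 177599 = ((-1 + 75)**2 - 9261) + 177599 = (74**2 - 9261) + 177599 = (5476 - 9261) + 177599 = -3785 + 177599 = 173814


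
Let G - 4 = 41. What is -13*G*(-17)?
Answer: 9945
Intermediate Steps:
G = 45 (G = 4 + 41 = 45)
-13*G*(-17) = -13*45*(-17) = -585*(-17) = 9945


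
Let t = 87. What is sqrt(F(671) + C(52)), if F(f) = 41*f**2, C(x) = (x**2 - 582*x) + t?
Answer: 2*sqrt(4608102) ≈ 4293.3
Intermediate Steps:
C(x) = 87 + x**2 - 582*x (C(x) = (x**2 - 582*x) + 87 = 87 + x**2 - 582*x)
sqrt(F(671) + C(52)) = sqrt(41*671**2 + (87 + 52**2 - 582*52)) = sqrt(41*450241 + (87 + 2704 - 30264)) = sqrt(18459881 - 27473) = sqrt(18432408) = 2*sqrt(4608102)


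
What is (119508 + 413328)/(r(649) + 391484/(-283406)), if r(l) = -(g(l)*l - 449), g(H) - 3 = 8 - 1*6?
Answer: -37752229854/198198665 ≈ -190.48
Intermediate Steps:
g(H) = 5 (g(H) = 3 + (8 - 1*6) = 3 + (8 - 6) = 3 + 2 = 5)
r(l) = 449 - 5*l (r(l) = -(5*l - 449) = -(-449 + 5*l) = 449 - 5*l)
(119508 + 413328)/(r(649) + 391484/(-283406)) = (119508 + 413328)/((449 - 5*649) + 391484/(-283406)) = 532836/((449 - 3245) + 391484*(-1/283406)) = 532836/(-2796 - 195742/141703) = 532836/(-396397330/141703) = 532836*(-141703/396397330) = -37752229854/198198665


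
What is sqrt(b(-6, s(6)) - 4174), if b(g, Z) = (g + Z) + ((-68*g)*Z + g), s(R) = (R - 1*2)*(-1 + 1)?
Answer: I*sqrt(4186) ≈ 64.699*I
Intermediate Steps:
s(R) = 0 (s(R) = (R - 2)*0 = (-2 + R)*0 = 0)
b(g, Z) = Z + 2*g - 68*Z*g (b(g, Z) = (Z + g) + (-68*Z*g + g) = (Z + g) + (g - 68*Z*g) = Z + 2*g - 68*Z*g)
sqrt(b(-6, s(6)) - 4174) = sqrt((0 + 2*(-6) - 68*0*(-6)) - 4174) = sqrt((0 - 12 + 0) - 4174) = sqrt(-12 - 4174) = sqrt(-4186) = I*sqrt(4186)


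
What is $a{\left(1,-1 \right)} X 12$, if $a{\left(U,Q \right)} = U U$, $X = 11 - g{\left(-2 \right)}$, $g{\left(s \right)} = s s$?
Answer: $84$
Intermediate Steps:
$g{\left(s \right)} = s^{2}$
$X = 7$ ($X = 11 - \left(-2\right)^{2} = 11 - 4 = 7$)
$a{\left(U,Q \right)} = U^{2}$
$a{\left(1,-1 \right)} X 12 = 1^{2} \cdot 7 \cdot 12 = 1 \cdot 7 \cdot 12 = 7 \cdot 12 = 84$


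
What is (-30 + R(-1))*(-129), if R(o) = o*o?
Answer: 3741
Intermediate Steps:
R(o) = o²
(-30 + R(-1))*(-129) = (-30 + (-1)²)*(-129) = (-30 + 1)*(-129) = -29*(-129) = 3741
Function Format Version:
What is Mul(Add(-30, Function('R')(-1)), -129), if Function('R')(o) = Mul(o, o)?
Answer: 3741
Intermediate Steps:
Function('R')(o) = Pow(o, 2)
Mul(Add(-30, Function('R')(-1)), -129) = Mul(Add(-30, Pow(-1, 2)), -129) = Mul(Add(-30, 1), -129) = Mul(-29, -129) = 3741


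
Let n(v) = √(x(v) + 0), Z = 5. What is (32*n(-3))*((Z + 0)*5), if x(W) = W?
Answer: 800*I*√3 ≈ 1385.6*I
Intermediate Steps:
n(v) = √v (n(v) = √(v + 0) = √v)
(32*n(-3))*((Z + 0)*5) = (32*√(-3))*((5 + 0)*5) = (32*(I*√3))*(5*5) = (32*I*√3)*25 = 800*I*√3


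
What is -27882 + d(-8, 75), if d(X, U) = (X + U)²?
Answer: -23393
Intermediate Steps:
d(X, U) = (U + X)²
-27882 + d(-8, 75) = -27882 + (75 - 8)² = -27882 + 67² = -27882 + 4489 = -23393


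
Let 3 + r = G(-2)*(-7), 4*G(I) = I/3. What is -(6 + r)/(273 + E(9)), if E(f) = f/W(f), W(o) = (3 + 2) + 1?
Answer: -25/1647 ≈ -0.015179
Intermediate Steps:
G(I) = I/12 (G(I) = (I/3)/4 = I/12)
W(o) = 6 (W(o) = 5 + 1 = 6)
E(f) = f/6
r = -11/6 (r = -3 + ((1/12)*(-2))*(-7) = -3 - ⅙*(-7) = -3 + 7/6 = -11/6 ≈ -1.8333)
-(6 + r)/(273 + E(9)) = -(6 - 11/6)/(273 + (⅙)*9) = -25/(6*(273 + 3/2)) = -25/(6*549/2) = -25*2/(6*549) = -1*25/1647 = -25/1647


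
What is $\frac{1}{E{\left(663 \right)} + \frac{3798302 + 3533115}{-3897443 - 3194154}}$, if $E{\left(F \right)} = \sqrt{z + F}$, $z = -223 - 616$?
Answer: $- \frac{51991454802949}{8904921325059873} - \frac{201162992041636 i \sqrt{11}}{8904921325059873} \approx -0.0058385 - 0.074923 i$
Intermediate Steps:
$z = -839$
$E{\left(F \right)} = \sqrt{-839 + F}$
$\frac{1}{E{\left(663 \right)} + \frac{3798302 + 3533115}{-3897443 - 3194154}} = \frac{1}{\sqrt{-839 + 663} + \frac{3798302 + 3533115}{-3897443 - 3194154}} = \frac{1}{\sqrt{-176} + \frac{7331417}{-7091597}} = \frac{1}{4 i \sqrt{11} + 7331417 \left(- \frac{1}{7091597}\right)} = \frac{1}{4 i \sqrt{11} - \frac{7331417}{7091597}} = \frac{1}{- \frac{7331417}{7091597} + 4 i \sqrt{11}}$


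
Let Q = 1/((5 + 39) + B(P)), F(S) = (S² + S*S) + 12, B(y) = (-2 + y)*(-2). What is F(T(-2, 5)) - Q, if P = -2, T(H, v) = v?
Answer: 3223/52 ≈ 61.981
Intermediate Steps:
B(y) = 4 - 2*y
F(S) = 12 + 2*S² (F(S) = (S² + S²) + 12 = 2*S² + 12 = 12 + 2*S²)
Q = 1/52 (Q = 1/((5 + 39) + (4 - 2*(-2))) = 1/(44 + (4 + 4)) = 1/(44 + 8) = 1/52 ≈ 0.019231)
F(T(-2, 5)) - Q = (12 + 2*5²) - 1*1/52 = (12 + 2*25) - 1/52 = (12 + 50) - 1/52 = 62 - 1/52 = 3223/52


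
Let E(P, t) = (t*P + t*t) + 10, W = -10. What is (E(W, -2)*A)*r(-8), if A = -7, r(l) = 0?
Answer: 0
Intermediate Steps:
E(P, t) = 10 + t² + P*t (E(P, t) = (P*t + t²) + 10 = (t² + P*t) + 10 = 10 + t² + P*t)
(E(W, -2)*A)*r(-8) = ((10 + (-2)² - 10*(-2))*(-7))*0 = ((10 + 4 + 20)*(-7))*0 = (34*(-7))*0 = -238*0 = 0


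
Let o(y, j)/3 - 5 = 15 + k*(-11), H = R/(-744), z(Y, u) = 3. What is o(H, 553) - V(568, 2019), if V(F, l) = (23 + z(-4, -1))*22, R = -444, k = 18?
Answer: -1106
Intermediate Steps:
V(F, l) = 572 (V(F, l) = (23 + 3)*22 = 26*22 = 572)
H = 37/62 (H = -444/(-744) = -444*(-1/744) = 37/62 ≈ 0.59677)
o(y, j) = -534 (o(y, j) = 15 + 3*(15 + 18*(-11)) = 15 + 3*(15 - 198) = 15 + 3*(-183) = 15 - 549 = -534)
o(H, 553) - V(568, 2019) = -534 - 1*572 = -534 - 572 = -1106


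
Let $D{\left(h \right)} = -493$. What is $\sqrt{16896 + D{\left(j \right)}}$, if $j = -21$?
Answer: $\sqrt{16403} \approx 128.07$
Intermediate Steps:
$\sqrt{16896 + D{\left(j \right)}} = \sqrt{16896 - 493} = \sqrt{16403}$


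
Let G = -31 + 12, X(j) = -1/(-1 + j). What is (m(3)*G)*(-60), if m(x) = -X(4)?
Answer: 380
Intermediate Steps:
G = -19
m(x) = ⅓ (m(x) = -(-1)/(-1 + 4) = -(-1)/3 = -1*(-⅓) = ⅓)
(m(3)*G)*(-60) = ((⅓)*(-19))*(-60) = -19/3*(-60) = 380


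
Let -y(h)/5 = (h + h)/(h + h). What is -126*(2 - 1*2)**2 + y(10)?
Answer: -5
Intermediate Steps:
y(h) = -5 (y(h) = -5*(h + h)/(h + h) = -5*2*h/(2*h) = -5*2*h*1/(2*h) = -5*1 = -5)
-126*(2 - 1*2)**2 + y(10) = -126*(2 - 1*2)**2 - 5 = -126*(2 - 2)**2 - 5 = -126*0**2 - 5 = -126*0 - 5 = 0 - 5 = -5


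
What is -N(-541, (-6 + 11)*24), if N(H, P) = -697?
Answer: 697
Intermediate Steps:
-N(-541, (-6 + 11)*24) = -1*(-697) = 697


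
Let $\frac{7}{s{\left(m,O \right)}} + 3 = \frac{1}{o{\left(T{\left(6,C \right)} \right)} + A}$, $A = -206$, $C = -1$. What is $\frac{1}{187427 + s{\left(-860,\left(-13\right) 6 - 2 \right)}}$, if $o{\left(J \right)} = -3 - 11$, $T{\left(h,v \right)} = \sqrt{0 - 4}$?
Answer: $\frac{661}{123887707} \approx 5.3355 \cdot 10^{-6}$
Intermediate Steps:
$T{\left(h,v \right)} = 2 i$ ($T{\left(h,v \right)} = \sqrt{-4} = 2 i$)
$o{\left(J \right)} = -14$ ($o{\left(J \right)} = -3 - 11 = -14$)
$s{\left(m,O \right)} = - \frac{1540}{661}$ ($s{\left(m,O \right)} = \frac{7}{-3 + \frac{1}{-14 - 206}} = \frac{7}{-3 + \frac{1}{-220}} = \frac{7}{-3 - \frac{1}{220}} = \frac{7}{- \frac{661}{220}} = 7 \left(- \frac{220}{661}\right) = - \frac{1540}{661}$)
$\frac{1}{187427 + s{\left(-860,\left(-13\right) 6 - 2 \right)}} = \frac{1}{187427 - \frac{1540}{661}} = \frac{1}{\frac{123887707}{661}} = \frac{661}{123887707}$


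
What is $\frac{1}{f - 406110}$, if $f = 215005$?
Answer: $- \frac{1}{191105} \approx -5.2327 \cdot 10^{-6}$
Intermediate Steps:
$\frac{1}{f - 406110} = \frac{1}{215005 - 406110} = \frac{1}{-191105} = - \frac{1}{191105}$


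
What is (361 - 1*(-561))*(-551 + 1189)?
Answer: 588236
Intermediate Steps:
(361 - 1*(-561))*(-551 + 1189) = (361 + 561)*638 = 922*638 = 588236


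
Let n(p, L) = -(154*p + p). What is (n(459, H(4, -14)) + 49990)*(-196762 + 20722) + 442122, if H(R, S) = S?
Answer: 3724568322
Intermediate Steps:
n(p, L) = -155*p
(n(459, H(4, -14)) + 49990)*(-196762 + 20722) + 442122 = (-155*459 + 49990)*(-196762 + 20722) + 442122 = (-71145 + 49990)*(-176040) + 442122 = -21155*(-176040) + 442122 = 3724126200 + 442122 = 3724568322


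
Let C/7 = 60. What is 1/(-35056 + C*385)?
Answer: 1/126644 ≈ 7.8961e-6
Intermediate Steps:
C = 420 (C = 7*60 = 420)
1/(-35056 + C*385) = 1/(-35056 + 420*385) = 1/(-35056 + 161700) = 1/126644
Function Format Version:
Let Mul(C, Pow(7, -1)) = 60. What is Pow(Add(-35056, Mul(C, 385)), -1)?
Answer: Rational(1, 126644) ≈ 7.8961e-6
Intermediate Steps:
C = 420 (C = Mul(7, 60) = 420)
Pow(Add(-35056, Mul(C, 385)), -1) = Pow(Add(-35056, Mul(420, 385)), -1) = Pow(Add(-35056, 161700), -1) = Pow(126644, -1) = Rational(1, 126644)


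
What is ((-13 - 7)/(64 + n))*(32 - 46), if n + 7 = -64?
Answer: -40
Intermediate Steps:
n = -71 (n = -7 - 64 = -71)
((-13 - 7)/(64 + n))*(32 - 46) = ((-13 - 7)/(64 - 71))*(32 - 46) = -20/(-7)*(-14) = -20*(-1/7)*(-14) = (20/7)*(-14) = -40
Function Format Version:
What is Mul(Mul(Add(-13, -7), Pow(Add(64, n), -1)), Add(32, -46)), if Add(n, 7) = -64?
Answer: -40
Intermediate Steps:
n = -71 (n = Add(-7, -64) = -71)
Mul(Mul(Add(-13, -7), Pow(Add(64, n), -1)), Add(32, -46)) = Mul(Mul(Add(-13, -7), Pow(Add(64, -71), -1)), Add(32, -46)) = Mul(Mul(-20, Pow(-7, -1)), -14) = Mul(Mul(-20, Rational(-1, 7)), -14) = Mul(Rational(20, 7), -14) = -40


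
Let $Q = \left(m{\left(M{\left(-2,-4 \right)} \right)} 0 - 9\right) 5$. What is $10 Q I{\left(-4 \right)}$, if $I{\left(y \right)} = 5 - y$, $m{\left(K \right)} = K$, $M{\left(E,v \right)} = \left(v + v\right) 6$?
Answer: $-4050$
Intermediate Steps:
$M{\left(E,v \right)} = 12 v$ ($M{\left(E,v \right)} = 2 v 6 = 12 v$)
$Q = -45$ ($Q = \left(12 \left(-4\right) 0 - 9\right) 5 = \left(\left(-48\right) 0 - 9\right) 5 = \left(0 - 9\right) 5 = \left(-9\right) 5 = -45$)
$10 Q I{\left(-4 \right)} = 10 \left(-45\right) \left(5 - -4\right) = - 450 \left(5 + 4\right) = \left(-450\right) 9 = -4050$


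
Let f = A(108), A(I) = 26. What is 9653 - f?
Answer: 9627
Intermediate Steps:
f = 26
9653 - f = 9653 - 1*26 = 9653 - 26 = 9627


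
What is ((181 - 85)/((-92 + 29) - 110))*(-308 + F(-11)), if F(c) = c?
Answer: 30624/173 ≈ 177.02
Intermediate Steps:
((181 - 85)/((-92 + 29) - 110))*(-308 + F(-11)) = ((181 - 85)/((-92 + 29) - 110))*(-308 - 11) = (96/(-63 - 110))*(-319) = (96/(-173))*(-319) = (96*(-1/173))*(-319) = -96/173*(-319) = 30624/173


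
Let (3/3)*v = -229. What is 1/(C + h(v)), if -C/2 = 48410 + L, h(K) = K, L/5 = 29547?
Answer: -1/392519 ≈ -2.5476e-6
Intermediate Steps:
v = -229
L = 147735 (L = 5*29547 = 147735)
C = -392290 (C = -2*(48410 + 147735) = -2*196145 = -392290)
1/(C + h(v)) = 1/(-392290 - 229) = 1/(-392519) = -1/392519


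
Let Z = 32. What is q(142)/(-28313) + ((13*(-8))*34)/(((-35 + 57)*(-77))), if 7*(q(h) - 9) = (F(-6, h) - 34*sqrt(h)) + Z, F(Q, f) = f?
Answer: 50028707/23981111 + 34*sqrt(142)/198191 ≈ 2.0882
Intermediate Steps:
q(h) = 95/7 - 34*sqrt(h)/7 + h/7 (q(h) = 9 + ((h - 34*sqrt(h)) + 32)/7 = 9 + (32 + h - 34*sqrt(h))/7 = 9 + (32/7 - 34*sqrt(h)/7 + h/7) = 95/7 - 34*sqrt(h)/7 + h/7)
q(142)/(-28313) + ((13*(-8))*34)/(((-35 + 57)*(-77))) = (95/7 - 34*sqrt(142)/7 + (1/7)*142)/(-28313) + ((13*(-8))*34)/(((-35 + 57)*(-77))) = (95/7 - 34*sqrt(142)/7 + 142/7)*(-1/28313) + (-104*34)/((22*(-77))) = (237/7 - 34*sqrt(142)/7)*(-1/28313) - 3536/(-1694) = (-237/198191 + 34*sqrt(142)/198191) - 3536*(-1/1694) = (-237/198191 + 34*sqrt(142)/198191) + 1768/847 = 50028707/23981111 + 34*sqrt(142)/198191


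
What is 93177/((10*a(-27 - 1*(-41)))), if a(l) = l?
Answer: 13311/20 ≈ 665.55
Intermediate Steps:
93177/((10*a(-27 - 1*(-41)))) = 93177/((10*(-27 - 1*(-41)))) = 93177/((10*(-27 + 41))) = 93177/((10*14)) = 93177/140 = 93177*(1/140) = 13311/20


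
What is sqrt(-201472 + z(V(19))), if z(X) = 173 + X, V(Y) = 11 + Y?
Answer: I*sqrt(201269) ≈ 448.63*I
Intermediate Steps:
sqrt(-201472 + z(V(19))) = sqrt(-201472 + (173 + (11 + 19))) = sqrt(-201472 + (173 + 30)) = sqrt(-201472 + 203) = sqrt(-201269) = I*sqrt(201269)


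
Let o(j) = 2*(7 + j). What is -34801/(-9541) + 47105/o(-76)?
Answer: -444626267/1316658 ≈ -337.69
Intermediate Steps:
o(j) = 14 + 2*j
-34801/(-9541) + 47105/o(-76) = -34801/(-9541) + 47105/(14 + 2*(-76)) = -34801*(-1/9541) + 47105/(14 - 152) = 34801/9541 + 47105/(-138) = 34801/9541 + 47105*(-1/138) = 34801/9541 - 47105/138 = -444626267/1316658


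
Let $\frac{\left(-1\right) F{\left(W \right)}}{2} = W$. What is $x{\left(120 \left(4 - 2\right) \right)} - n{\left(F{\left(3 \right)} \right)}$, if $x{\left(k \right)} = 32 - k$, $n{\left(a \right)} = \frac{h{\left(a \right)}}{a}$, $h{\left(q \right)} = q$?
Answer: $-209$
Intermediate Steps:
$F{\left(W \right)} = - 2 W$
$n{\left(a \right)} = 1$ ($n{\left(a \right)} = \frac{a}{a} = 1$)
$x{\left(120 \left(4 - 2\right) \right)} - n{\left(F{\left(3 \right)} \right)} = \left(32 - 120 \left(4 - 2\right)\right) - 1 = \left(32 - 120 \cdot 2\right) - 1 = \left(32 - 240\right) - 1 = -208 - 1 = -209$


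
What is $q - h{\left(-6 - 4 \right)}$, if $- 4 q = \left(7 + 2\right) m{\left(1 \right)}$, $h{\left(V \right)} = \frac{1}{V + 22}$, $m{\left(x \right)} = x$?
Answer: $- \frac{7}{3} \approx -2.3333$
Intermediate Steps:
$h{\left(V \right)} = \frac{1}{22 + V}$
$q = - \frac{9}{4}$ ($q = - \frac{\left(7 + 2\right) 1}{4} = - \frac{9 \cdot 1}{4} = \left(- \frac{1}{4}\right) 9 = - \frac{9}{4} \approx -2.25$)
$q - h{\left(-6 - 4 \right)} = - \frac{9}{4} - \frac{1}{22 - 10} = - \frac{9}{4} - \frac{1}{12} = - \frac{7}{3}$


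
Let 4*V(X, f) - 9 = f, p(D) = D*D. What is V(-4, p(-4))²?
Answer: 625/16 ≈ 39.063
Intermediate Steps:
p(D) = D²
V(X, f) = 9/4 + f/4
V(-4, p(-4))² = (9/4 + (¼)*(-4)²)² = (9/4 + (¼)*16)² = (9/4 + 4)² = (25/4)² = 625/16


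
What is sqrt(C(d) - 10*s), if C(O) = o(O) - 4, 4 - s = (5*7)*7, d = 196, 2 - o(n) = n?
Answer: 2*sqrt(553) ≈ 47.032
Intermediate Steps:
o(n) = 2 - n
s = -241 (s = 4 - 5*7*7 = 4 - 35*7 = 4 - 1*245 = 4 - 245 = -241)
C(O) = -2 - O (C(O) = (2 - O) - 4 = -2 - O)
sqrt(C(d) - 10*s) = sqrt((-2 - 1*196) - 10*(-241)) = sqrt((-2 - 196) + 2410) = sqrt(-198 + 2410) = sqrt(2212) = 2*sqrt(553)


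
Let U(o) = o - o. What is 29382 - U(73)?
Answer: 29382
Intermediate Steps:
U(o) = 0
29382 - U(73) = 29382 - 1*0 = 29382 + 0 = 29382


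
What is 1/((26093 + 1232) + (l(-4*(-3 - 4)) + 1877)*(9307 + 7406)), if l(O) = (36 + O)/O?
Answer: 7/220050790 ≈ 3.1811e-8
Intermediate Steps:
l(O) = (36 + O)/O
1/((26093 + 1232) + (l(-4*(-3 - 4)) + 1877)*(9307 + 7406)) = 1/((26093 + 1232) + ((36 - 4*(-3 - 4))/((-4*(-3 - 4))) + 1877)*(9307 + 7406)) = 1/(27325 + ((36 - 4*(-7))/((-4*(-7))) + 1877)*16713) = 1/(27325 + ((36 + 28)/28 + 1877)*16713) = 1/(27325 + ((1/28)*64 + 1877)*16713) = 1/(27325 + (16/7 + 1877)*16713) = 1/(27325 + (13155/7)*16713) = 1/(27325 + 219859515/7) = 1/(220050790/7) = 7/220050790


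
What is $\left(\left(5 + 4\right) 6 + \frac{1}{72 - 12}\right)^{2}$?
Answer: $\frac{10504081}{3600} \approx 2917.8$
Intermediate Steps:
$\left(\left(5 + 4\right) 6 + \frac{1}{72 - 12}\right)^{2} = \left(9 \cdot 6 + \frac{1}{60}\right)^{2} = \left(54 + \frac{1}{60}\right)^{2} = \left(\frac{3241}{60}\right)^{2} = \frac{10504081}{3600}$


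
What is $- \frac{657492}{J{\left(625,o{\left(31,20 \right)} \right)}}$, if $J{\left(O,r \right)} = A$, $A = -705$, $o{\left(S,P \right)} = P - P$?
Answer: $\frac{219164}{235} \approx 932.61$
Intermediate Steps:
$o{\left(S,P \right)} = 0$
$J{\left(O,r \right)} = -705$
$- \frac{657492}{J{\left(625,o{\left(31,20 \right)} \right)}} = - \frac{657492}{-705} = \left(-657492\right) \left(- \frac{1}{705}\right) = \frac{219164}{235}$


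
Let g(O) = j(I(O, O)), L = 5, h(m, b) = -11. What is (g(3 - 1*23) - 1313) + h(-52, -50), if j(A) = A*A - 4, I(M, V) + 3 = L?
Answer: -1324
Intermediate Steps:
I(M, V) = 2 (I(M, V) = -3 + 5 = 2)
j(A) = -4 + A² (j(A) = A² - 4 = -4 + A²)
g(O) = 0 (g(O) = -4 + 2² = -4 + 4 = 0)
(g(3 - 1*23) - 1313) + h(-52, -50) = (0 - 1313) - 11 = -1313 - 11 = -1324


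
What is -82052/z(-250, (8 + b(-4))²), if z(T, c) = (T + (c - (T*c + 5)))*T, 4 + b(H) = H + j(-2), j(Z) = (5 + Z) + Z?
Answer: -20513/250 ≈ -82.052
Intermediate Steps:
j(Z) = 5 + 2*Z
b(H) = -3 + H (b(H) = -4 + (H + (5 + 2*(-2))) = -4 + (H + (5 - 4)) = -4 + (H + 1) = -4 + (1 + H) = -3 + H)
z(T, c) = T*(-5 + T + c - T*c) (z(T, c) = (T + (c - (5 + T*c)))*T = (T + (c + (-5 - T*c)))*T = (T + (-5 + c - T*c))*T = (-5 + T + c - T*c)*T = T*(-5 + T + c - T*c))
-82052/z(-250, (8 + b(-4))²) = -82052*(-1/(250*(-5 - 250 + (8 + (-3 - 4))² - 1*(-250)*(8 + (-3 - 4))²))) = -82052*(-1/(250*(-5 - 250 + (8 - 7)² - 1*(-250)*(8 - 7)²))) = -82052*(-1/(250*(-5 - 250 + 1² - 1*(-250)*1²))) = -82052*(-1/(250*(-5 - 250 + 1 - 1*(-250)*1))) = -82052*(-1/(250*(-5 - 250 + 1 + 250))) = -82052/((-250*(-4))) = -82052/1000 = -82052*1/1000 = -20513/250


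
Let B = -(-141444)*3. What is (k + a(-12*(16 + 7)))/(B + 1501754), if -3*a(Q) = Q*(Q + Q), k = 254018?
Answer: 101617/963043 ≈ 0.10552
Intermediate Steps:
a(Q) = -2*Q**2/3 (a(Q) = -Q*(Q + Q)/3 = -Q*2*Q/3 = -2*Q**2/3)
B = 424332 (B = -11787*(-36) = 424332)
(k + a(-12*(16 + 7)))/(B + 1501754) = (254018 - 2*144*(16 + 7)**2/3)/(424332 + 1501754) = (254018 - 2*(-12*23)**2/3)/1926086 = (254018 - 2/3*(-276)**2)*(1/1926086) = (254018 - 2/3*76176)*(1/1926086) = (254018 - 50784)*(1/1926086) = 203234*(1/1926086) = 101617/963043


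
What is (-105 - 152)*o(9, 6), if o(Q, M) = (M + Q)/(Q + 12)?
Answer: -1285/7 ≈ -183.57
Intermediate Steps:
o(Q, M) = (M + Q)/(12 + Q)
(-105 - 152)*o(9, 6) = (-105 - 152)*((6 + 9)/(12 + 9)) = -257*15/21 = -257*5/7 = -1285/7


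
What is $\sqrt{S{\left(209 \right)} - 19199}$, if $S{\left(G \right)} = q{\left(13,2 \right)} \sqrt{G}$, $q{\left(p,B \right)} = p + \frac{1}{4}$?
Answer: $\frac{\sqrt{-76796 + 53 \sqrt{209}}}{2} \approx 137.87 i$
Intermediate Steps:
$q{\left(p,B \right)} = \frac{1}{4} + p$ ($q{\left(p,B \right)} = p + \frac{1}{4} = \frac{1}{4} + p$)
$S{\left(G \right)} = \frac{53 \sqrt{G}}{4}$ ($S{\left(G \right)} = \left(\frac{1}{4} + 13\right) \sqrt{G} = \frac{53 \sqrt{G}}{4}$)
$\sqrt{S{\left(209 \right)} - 19199} = \sqrt{\frac{53 \sqrt{209}}{4} - 19199} = \sqrt{-19199 + \frac{53 \sqrt{209}}{4}}$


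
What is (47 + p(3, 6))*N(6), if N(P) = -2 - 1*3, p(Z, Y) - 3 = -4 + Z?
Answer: -245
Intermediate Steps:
p(Z, Y) = -1 + Z (p(Z, Y) = 3 + (-4 + Z) = -1 + Z)
N(P) = -5 (N(P) = -2 - 3 = -5)
(47 + p(3, 6))*N(6) = (47 + (-1 + 3))*(-5) = (47 + 2)*(-5) = 49*(-5) = -245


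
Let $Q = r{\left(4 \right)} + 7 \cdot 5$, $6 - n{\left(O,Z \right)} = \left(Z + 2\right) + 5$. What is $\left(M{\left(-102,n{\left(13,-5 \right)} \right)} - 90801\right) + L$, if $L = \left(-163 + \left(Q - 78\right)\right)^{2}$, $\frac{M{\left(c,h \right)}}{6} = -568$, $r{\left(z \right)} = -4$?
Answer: $-50109$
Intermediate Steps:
$n{\left(O,Z \right)} = -1 - Z$ ($n{\left(O,Z \right)} = 6 - \left(\left(Z + 2\right) + 5\right) = 6 - \left(\left(2 + Z\right) + 5\right) = 6 - \left(7 + Z\right) = -1 - Z$)
$Q = 31$ ($Q = -4 + 7 \cdot 5 = -4 + 35 = 31$)
$M{\left(c,h \right)} = -3408$ ($M{\left(c,h \right)} = 6 \left(-568\right) = -3408$)
$L = 44100$ ($L = \left(-163 + \left(31 - 78\right)\right)^{2} = \left(-163 - 47\right)^{2} = \left(-210\right)^{2} = 44100$)
$\left(M{\left(-102,n{\left(13,-5 \right)} \right)} - 90801\right) + L = \left(-3408 - 90801\right) + 44100 = -94209 + 44100 = -50109$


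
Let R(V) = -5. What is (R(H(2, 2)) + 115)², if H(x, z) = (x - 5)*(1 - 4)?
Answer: 12100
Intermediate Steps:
H(x, z) = 15 - 3*x (H(x, z) = (-5 + x)*(-3) = 15 - 3*x)
(R(H(2, 2)) + 115)² = (-5 + 115)² = 110² = 12100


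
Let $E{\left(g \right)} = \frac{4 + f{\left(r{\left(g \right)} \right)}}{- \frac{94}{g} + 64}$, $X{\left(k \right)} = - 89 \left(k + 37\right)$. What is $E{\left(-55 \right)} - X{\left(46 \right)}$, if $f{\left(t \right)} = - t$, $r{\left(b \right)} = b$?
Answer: $\frac{26699863}{3614} \approx 7387.9$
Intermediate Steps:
$X{\left(k \right)} = -3293 - 89 k$ ($X{\left(k \right)} = - 89 \left(37 + k\right) = -3293 - 89 k$)
$E{\left(g \right)} = \frac{4 - g}{64 - \frac{94}{g}}$ ($E{\left(g \right)} = \frac{4 - g}{- \frac{94}{g} + 64} = \frac{4 - g}{64 - \frac{94}{g}}$)
$E{\left(-55 \right)} - X{\left(46 \right)} = \frac{1}{2} \left(-55\right) \frac{1}{-47 + 32 \left(-55\right)} \left(4 - -55\right) - \left(-3293 - 4094\right) = \frac{1}{2} \left(-55\right) \frac{1}{-47 - 1760} \left(4 + 55\right) - \left(-3293 - 4094\right) = \frac{1}{2} \left(-55\right) \frac{1}{-1807} \cdot 59 - -7387 = \frac{1}{2} \left(-55\right) \left(- \frac{1}{1807}\right) 59 + 7387 = \frac{3245}{3614} + 7387 = \frac{26699863}{3614}$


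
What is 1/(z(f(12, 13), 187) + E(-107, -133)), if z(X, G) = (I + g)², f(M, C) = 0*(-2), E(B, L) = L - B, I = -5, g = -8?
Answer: 1/143 ≈ 0.0069930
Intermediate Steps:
f(M, C) = 0
z(X, G) = 169 (z(X, G) = (-5 - 8)² = (-13)² = 169)
1/(z(f(12, 13), 187) + E(-107, -133)) = 1/(169 + (-133 - 1*(-107))) = 1/(169 + (-133 + 107)) = 1/(169 - 26) = 1/143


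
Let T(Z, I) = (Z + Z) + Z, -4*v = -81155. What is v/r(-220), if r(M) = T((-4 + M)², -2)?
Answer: 81155/602112 ≈ 0.13478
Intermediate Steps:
v = 81155/4 (v = -¼*(-81155) = 81155/4 ≈ 20289.)
T(Z, I) = 3*Z (T(Z, I) = 2*Z + Z = 3*Z)
r(M) = 3*(-4 + M)²
v/r(-220) = 81155/(4*((3*(-4 - 220)²))) = 81155/(4*((3*(-224)²))) = 81155/(4*((3*50176))) = (81155/4)/150528 = (81155/4)*(1/150528) = 81155/602112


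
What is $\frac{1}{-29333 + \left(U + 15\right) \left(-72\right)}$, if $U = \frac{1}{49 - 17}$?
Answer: $- \frac{4}{121661} \approx -3.2878 \cdot 10^{-5}$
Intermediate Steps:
$U = \frac{1}{32} \approx 0.03125$
$\frac{1}{-29333 + \left(U + 15\right) \left(-72\right)} = \frac{1}{-29333 + \left(\frac{1}{32} + 15\right) \left(-72\right)} = \frac{1}{-29333 + \frac{481}{32} \left(-72\right)} = \frac{1}{-29333 - \frac{4329}{4}} = \frac{1}{- \frac{121661}{4}} = - \frac{4}{121661}$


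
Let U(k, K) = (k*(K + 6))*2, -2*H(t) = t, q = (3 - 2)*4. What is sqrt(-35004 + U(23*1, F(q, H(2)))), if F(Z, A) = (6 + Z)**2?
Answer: 4*I*sqrt(1883) ≈ 173.57*I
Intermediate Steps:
q = 4 (q = 1*4 = 4)
H(t) = -t/2
U(k, K) = 2*k*(6 + K) (U(k, K) = (k*(6 + K))*2 = 2*k*(6 + K))
sqrt(-35004 + U(23*1, F(q, H(2)))) = sqrt(-35004 + 2*(23*1)*(6 + (6 + 4)**2)) = sqrt(-35004 + 2*23*(6 + 10**2)) = sqrt(-35004 + 2*23*(6 + 100)) = sqrt(-35004 + 2*23*106) = sqrt(-35004 + 4876) = sqrt(-30128) = 4*I*sqrt(1883)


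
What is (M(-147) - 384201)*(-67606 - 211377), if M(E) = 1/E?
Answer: 15756275773684/147 ≈ 1.0719e+11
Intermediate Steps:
(M(-147) - 384201)*(-67606 - 211377) = (1/(-147) - 384201)*(-67606 - 211377) = (-1/147 - 384201)*(-278983) = -56477548/147*(-278983) = 15756275773684/147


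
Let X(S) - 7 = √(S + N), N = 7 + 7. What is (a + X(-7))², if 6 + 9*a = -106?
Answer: 2968/81 - 98*√7/9 ≈ 7.8327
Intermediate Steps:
a = -112/9 (a = -⅔ + (⅑)*(-106) = -⅔ - 106/9 = -112/9 ≈ -12.444)
N = 14
X(S) = 7 + √(14 + S) (X(S) = 7 + √(S + 14) = 7 + √(14 + S))
(a + X(-7))² = (-112/9 + (7 + √(14 - 7)))² = (-112/9 + (7 + √7))² = (-49/9 + √7)²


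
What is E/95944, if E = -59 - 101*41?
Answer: -525/11993 ≈ -0.043776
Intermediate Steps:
E = -4200 (E = -59 - 4141 = -4200)
E/95944 = -4200/95944 = -4200*1/95944 = -525/11993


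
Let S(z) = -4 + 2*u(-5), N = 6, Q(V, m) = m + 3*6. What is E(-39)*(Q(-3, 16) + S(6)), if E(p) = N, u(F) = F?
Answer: 120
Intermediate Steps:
Q(V, m) = 18 + m (Q(V, m) = m + 18 = 18 + m)
E(p) = 6
S(z) = -14 (S(z) = -4 + 2*(-5) = -4 - 10 = -14)
E(-39)*(Q(-3, 16) + S(6)) = 6*((18 + 16) - 14) = 6*(34 - 14) = 6*20 = 120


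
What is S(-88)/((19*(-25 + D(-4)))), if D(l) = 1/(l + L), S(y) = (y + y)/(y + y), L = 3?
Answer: -1/494 ≈ -0.0020243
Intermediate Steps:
S(y) = 1 (S(y) = (2*y)/((2*y)) = (2*y)*(1/(2*y)) = 1)
D(l) = 1/(3 + l) (D(l) = 1/(l + 3) = 1/(3 + l))
S(-88)/((19*(-25 + D(-4)))) = 1/(19*(-25 + 1/(3 - 4))) = 1/(19*(-25 + 1/(-1))) = 1/(19*(-25 - 1)) = 1/(19*(-26)) = 1/(-494) = 1*(-1/494) = -1/494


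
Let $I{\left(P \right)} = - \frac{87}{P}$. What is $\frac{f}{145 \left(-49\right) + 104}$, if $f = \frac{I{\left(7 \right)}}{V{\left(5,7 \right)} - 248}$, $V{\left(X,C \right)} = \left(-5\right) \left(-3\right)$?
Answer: $- \frac{87}{11418631} \approx -7.6191 \cdot 10^{-6}$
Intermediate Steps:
$V{\left(X,C \right)} = 15$
$f = \frac{87}{1631}$ ($f = \frac{\left(-87\right) \frac{1}{7}}{15 - 248} = - \frac{87}{7 \left(-233\right)} = \left(- \frac{87}{7}\right) \left(- \frac{1}{233}\right) = \frac{87}{1631} \approx 0.053342$)
$\frac{f}{145 \left(-49\right) + 104} = \frac{87}{1631 \left(145 \left(-49\right) + 104\right)} = \frac{87}{1631 \left(-7105 + 104\right)} = \frac{87}{1631 \left(-7001\right)} = \frac{87}{1631} \left(- \frac{1}{7001}\right) = - \frac{87}{11418631}$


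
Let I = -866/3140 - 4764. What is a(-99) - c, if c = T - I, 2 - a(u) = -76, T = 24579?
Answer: -45946483/1570 ≈ -29265.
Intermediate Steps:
a(u) = 78 (a(u) = 2 - 1*(-76) = 2 + 76 = 78)
I = -7479913/1570 (I = -866*1/3140 - 4764 = -433/1570 - 4764 = -7479913/1570 ≈ -4764.3)
c = 46068943/1570 (c = 24579 - 1*(-7479913/1570) = 24579 + 7479913/1570 = 46068943/1570 ≈ 29343.)
a(-99) - c = 78 - 1*46068943/1570 = 78 - 46068943/1570 = -45946483/1570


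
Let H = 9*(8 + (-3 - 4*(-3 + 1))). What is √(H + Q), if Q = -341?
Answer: 4*I*√14 ≈ 14.967*I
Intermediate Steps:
H = 117 (H = 9*(8 + (-3 - 4*(-2))) = 9*(8 + (-3 + 8)) = 9*(8 + 5) = 9*13 = 117)
√(H + Q) = √(117 - 341) = √(-224) = 4*I*√14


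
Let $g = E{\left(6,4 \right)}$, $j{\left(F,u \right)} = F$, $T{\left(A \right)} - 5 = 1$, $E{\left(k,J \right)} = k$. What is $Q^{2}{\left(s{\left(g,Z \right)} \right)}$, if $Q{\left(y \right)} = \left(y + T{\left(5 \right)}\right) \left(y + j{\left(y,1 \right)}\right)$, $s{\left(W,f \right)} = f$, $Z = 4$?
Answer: $6400$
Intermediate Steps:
$T{\left(A \right)} = 6$ ($T{\left(A \right)} = 5 + 1 = 6$)
$g = 6$
$Q{\left(y \right)} = 2 y \left(6 + y\right)$ ($Q{\left(y \right)} = \left(y + 6\right) \left(y + y\right) = \left(6 + y\right) 2 y = 2 y \left(6 + y\right)$)
$Q^{2}{\left(s{\left(g,Z \right)} \right)} = \left(2 \cdot 4 \left(6 + 4\right)\right)^{2} = \left(2 \cdot 4 \cdot 10\right)^{2} = 80^{2} = 6400$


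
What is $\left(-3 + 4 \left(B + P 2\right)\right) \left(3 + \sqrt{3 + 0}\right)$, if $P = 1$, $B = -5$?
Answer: $-45 - 15 \sqrt{3} \approx -70.981$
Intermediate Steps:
$\left(-3 + 4 \left(B + P 2\right)\right) \left(3 + \sqrt{3 + 0}\right) = \left(-3 + 4 \left(-5 + 1 \cdot 2\right)\right) \left(3 + \sqrt{3 + 0}\right) = \left(-3 + 4 \left(-5 + 2\right)\right) \left(3 + \sqrt{3}\right) = \left(-3 + 4 \left(-3\right)\right) \left(3 + \sqrt{3}\right) = \left(-3 - 12\right) \left(3 + \sqrt{3}\right) = - 15 \left(3 + \sqrt{3}\right) = -45 - 15 \sqrt{3}$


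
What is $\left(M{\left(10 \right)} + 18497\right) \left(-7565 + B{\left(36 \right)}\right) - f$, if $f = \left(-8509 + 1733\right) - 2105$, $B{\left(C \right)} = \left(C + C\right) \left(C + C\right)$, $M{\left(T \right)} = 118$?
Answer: $-44313434$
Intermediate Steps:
$B{\left(C \right)} = 4 C^{2}$ ($B{\left(C \right)} = 2 C 2 C = 4 C^{2}$)
$f = -8881$ ($f = -6776 - 2105 = -8881$)
$\left(M{\left(10 \right)} + 18497\right) \left(-7565 + B{\left(36 \right)}\right) - f = \left(118 + 18497\right) \left(-7565 + 4 \cdot 36^{2}\right) - -8881 = 18615 \left(-7565 + 4 \cdot 1296\right) + 8881 = 18615 \left(-7565 + 5184\right) + 8881 = 18615 \left(-2381\right) + 8881 = -44322315 + 8881 = -44313434$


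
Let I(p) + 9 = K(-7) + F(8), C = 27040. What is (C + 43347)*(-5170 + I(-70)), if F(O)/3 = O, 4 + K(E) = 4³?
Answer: -358621765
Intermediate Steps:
K(E) = 60 (K(E) = -4 + 4³ = -4 + 64 = 60)
F(O) = 3*O
I(p) = 75 (I(p) = -9 + (60 + 3*8) = -9 + (60 + 24) = -9 + 84 = 75)
(C + 43347)*(-5170 + I(-70)) = (27040 + 43347)*(-5170 + 75) = 70387*(-5095) = -358621765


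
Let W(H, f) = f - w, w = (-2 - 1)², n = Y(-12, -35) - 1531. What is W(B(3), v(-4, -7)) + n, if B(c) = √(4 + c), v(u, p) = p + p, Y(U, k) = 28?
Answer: -1526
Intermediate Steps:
v(u, p) = 2*p
n = -1503 (n = 28 - 1531 = -1503)
w = 9 (w = (-3)² = 9)
W(H, f) = -9 + f (W(H, f) = f - 1*9 = f - 9 = -9 + f)
W(B(3), v(-4, -7)) + n = (-9 + 2*(-7)) - 1503 = (-9 - 14) - 1503 = -23 - 1503 = -1526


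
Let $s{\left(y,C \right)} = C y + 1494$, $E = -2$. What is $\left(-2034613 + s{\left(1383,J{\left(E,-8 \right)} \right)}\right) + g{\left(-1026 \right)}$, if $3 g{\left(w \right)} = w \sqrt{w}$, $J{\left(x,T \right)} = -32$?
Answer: $-2077375 - 1026 i \sqrt{114} \approx -2.0774 \cdot 10^{6} - 10955.0 i$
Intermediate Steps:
$g{\left(w \right)} = \frac{w^{\frac{3}{2}}}{3}$ ($g{\left(w \right)} = \frac{w \sqrt{w}}{3} = \frac{w^{\frac{3}{2}}}{3}$)
$s{\left(y,C \right)} = 1494 + C y$
$\left(-2034613 + s{\left(1383,J{\left(E,-8 \right)} \right)}\right) + g{\left(-1026 \right)} = \left(-2034613 + \left(1494 - 44256\right)\right) + \frac{\left(-1026\right)^{\frac{3}{2}}}{3} = \left(-2034613 + \left(1494 - 44256\right)\right) + \frac{\left(-3078\right) i \sqrt{114}}{3} = \left(-2034613 - 42762\right) - 1026 i \sqrt{114} = -2077375 - 1026 i \sqrt{114}$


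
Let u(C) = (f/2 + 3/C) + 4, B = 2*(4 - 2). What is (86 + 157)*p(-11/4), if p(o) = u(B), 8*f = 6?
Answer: 9963/8 ≈ 1245.4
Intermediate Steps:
f = ¾ (f = (⅛)*6 = ¾ ≈ 0.75000)
B = 4 (B = 2*2 = 4)
u(C) = 35/8 + 3/C (u(C) = ((¾)/2 + 3/C) + 4 = ((¾)*(½) + 3/C) + 4 = (3/8 + 3/C) + 4 = 35/8 + 3/C)
p(o) = 41/8 (p(o) = 35/8 + 3/4 = 35/8 + 3*(¼) = 35/8 + ¾ = 41/8)
(86 + 157)*p(-11/4) = (86 + 157)*(41/8) = 243*(41/8) = 9963/8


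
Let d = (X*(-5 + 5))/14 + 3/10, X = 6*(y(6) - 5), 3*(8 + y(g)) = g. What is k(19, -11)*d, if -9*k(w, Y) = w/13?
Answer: -19/390 ≈ -0.048718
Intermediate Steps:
y(g) = -8 + g/3
k(w, Y) = -w/117 (k(w, Y) = -w/(9*13) = -w/117)
X = -66 (X = 6*((-8 + (1/3)*6) - 5) = 6*((-8 + 2) - 5) = 6*(-6 - 5) = 6*(-11) = -66)
d = 3/10 (d = -66*(-5 + 5)/14 + 3/10 = -66*0*(1/14) + 3*(1/10) = 0*(1/14) + 3/10 = 0 + 3/10 = 3/10 ≈ 0.30000)
k(19, -11)*d = -1/117*19*(3/10) = -19/117*3/10 = -19/390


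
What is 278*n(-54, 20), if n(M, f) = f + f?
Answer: 11120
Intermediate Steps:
n(M, f) = 2*f
278*n(-54, 20) = 278*(2*20) = 278*40 = 11120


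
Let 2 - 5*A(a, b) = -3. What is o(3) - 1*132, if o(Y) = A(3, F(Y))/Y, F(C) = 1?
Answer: -395/3 ≈ -131.67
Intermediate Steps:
A(a, b) = 1 (A(a, b) = ⅖ - ⅕*(-3) = ⅖ + ⅗ = 1)
o(Y) = 1/Y
o(3) - 1*132 = 1/3 - 1*132 = ⅓ - 132 = -395/3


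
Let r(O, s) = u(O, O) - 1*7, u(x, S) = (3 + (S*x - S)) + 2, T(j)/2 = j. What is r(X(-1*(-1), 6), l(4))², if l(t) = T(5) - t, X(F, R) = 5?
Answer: 324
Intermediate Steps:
T(j) = 2*j
l(t) = 10 - t (l(t) = 2*5 - t = 10 - t)
u(x, S) = 5 - S + S*x (u(x, S) = (3 + (-S + S*x)) + 2 = (3 - S + S*x) + 2 = 5 - S + S*x)
r(O, s) = -2 + O² - O (r(O, s) = (5 - O + O*O) - 1*7 = (5 - O + O²) - 7 = (5 + O² - O) - 7 = -2 + O² - O)
r(X(-1*(-1), 6), l(4))² = (-2 + 5² - 1*5)² = (-2 + 25 - 5)² = 18² = 324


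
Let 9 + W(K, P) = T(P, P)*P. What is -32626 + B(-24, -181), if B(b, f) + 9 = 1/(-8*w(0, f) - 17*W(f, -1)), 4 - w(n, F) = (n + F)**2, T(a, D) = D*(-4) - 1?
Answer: -8558855099/262260 ≈ -32635.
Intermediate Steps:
T(a, D) = -1 - 4*D (T(a, D) = -4*D - 1 = -1 - 4*D)
w(n, F) = 4 - (F + n)**2 (w(n, F) = 4 - (n + F)**2 = 4 - (F + n)**2)
W(K, P) = -9 + P*(-1 - 4*P) (W(K, P) = -9 + (-1 - 4*P)*P = -9 + P*(-1 - 4*P))
B(b, f) = -9 + 1/(172 + 8*f**2) (B(b, f) = -9 + 1/(-8*(4 - (f + 0)**2) - 17*(-9 - 1*(-1)*(1 + 4*(-1)))) = -9 + 1/(-8*(4 - f**2) - 17*(-9 - 1*(-1)*(1 - 4))) = -9 + 1/((-32 + 8*f**2) - 17*(-9 - 1*(-1)*(-3))) = -9 + 1/((-32 + 8*f**2) - 17*(-9 - 3)) = -9 + 1/((-32 + 8*f**2) - 17*(-12)) = -9 + 1/((-32 + 8*f**2) + 204) = -9 + 1/(172 + 8*f**2))
-32626 + B(-24, -181) = -32626 + (-1547 - 72*(-181)**2)/(4*(43 + 2*(-181)**2)) = -32626 + (-1547 - 72*32761)/(4*(43 + 2*32761)) = -32626 + (-1547 - 2358792)/(4*(43 + 65522)) = -32626 + (1/4)*(-2360339)/65565 = -32626 + (1/4)*(1/65565)*(-2360339) = -32626 - 2360339/262260 = -8558855099/262260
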